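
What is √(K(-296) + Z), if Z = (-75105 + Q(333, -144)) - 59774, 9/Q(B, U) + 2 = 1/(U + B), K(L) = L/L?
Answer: I*√19170716539/377 ≈ 367.26*I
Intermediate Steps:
K(L) = 1
Q(B, U) = 9/(-2 + 1/(B + U)) (Q(B, U) = 9/(-2 + 1/(U + B)) = 9/(-2 + 1/(B + U)))
Z = -50851084/377 (Z = (-75105 + 9*(-1*333 - 1*(-144))/(-1 + 2*333 + 2*(-144))) - 59774 = (-75105 + 9*(-333 + 144)/(-1 + 666 - 288)) - 59774 = (-75105 + 9*(-189)/377) - 59774 = (-75105 + 9*(1/377)*(-189)) - 59774 = (-75105 - 1701/377) - 59774 = -28316286/377 - 59774 = -50851084/377 ≈ -1.3488e+5)
√(K(-296) + Z) = √(1 - 50851084/377) = √(-50850707/377) = I*√19170716539/377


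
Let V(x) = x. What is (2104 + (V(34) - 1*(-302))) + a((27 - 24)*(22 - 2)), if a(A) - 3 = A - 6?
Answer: 2497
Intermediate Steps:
a(A) = -3 + A (a(A) = 3 + (A - 6) = 3 + (-6 + A) = -3 + A)
(2104 + (V(34) - 1*(-302))) + a((27 - 24)*(22 - 2)) = (2104 + (34 - 1*(-302))) + (-3 + (27 - 24)*(22 - 2)) = (2104 + (34 + 302)) + (-3 + 3*20) = (2104 + 336) + (-3 + 60) = 2440 + 57 = 2497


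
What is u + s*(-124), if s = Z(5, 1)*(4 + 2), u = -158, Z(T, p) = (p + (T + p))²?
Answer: -36614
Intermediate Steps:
Z(T, p) = (T + 2*p)²
s = 294 (s = (5 + 2*1)²*(4 + 2) = (5 + 2)²*6 = 7²*6 = 49*6 = 294)
u + s*(-124) = -158 + 294*(-124) = -158 - 36456 = -36614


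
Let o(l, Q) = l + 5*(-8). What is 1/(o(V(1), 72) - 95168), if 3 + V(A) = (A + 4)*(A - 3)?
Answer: -1/95221 ≈ -1.0502e-5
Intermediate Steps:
V(A) = -3 + (-3 + A)*(4 + A) (V(A) = -3 + (A + 4)*(A - 3) = -3 + (4 + A)*(-3 + A) = -3 + (-3 + A)*(4 + A))
o(l, Q) = -40 + l (o(l, Q) = l - 40 = -40 + l)
1/(o(V(1), 72) - 95168) = 1/((-40 + (-15 + 1 + 1²)) - 95168) = 1/((-40 + (-15 + 1 + 1)) - 95168) = 1/((-40 - 13) - 95168) = 1/(-53 - 95168) = 1/(-95221) = -1/95221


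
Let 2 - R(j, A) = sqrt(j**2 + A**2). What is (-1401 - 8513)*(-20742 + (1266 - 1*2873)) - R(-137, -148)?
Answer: 221567984 + sqrt(40673) ≈ 2.2157e+8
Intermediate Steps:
R(j, A) = 2 - sqrt(A**2 + j**2) (R(j, A) = 2 - sqrt(j**2 + A**2) = 2 - sqrt(A**2 + j**2))
(-1401 - 8513)*(-20742 + (1266 - 1*2873)) - R(-137, -148) = (-1401 - 8513)*(-20742 + (1266 - 1*2873)) - (2 - sqrt((-148)**2 + (-137)**2)) = -9914*(-20742 + (1266 - 2873)) - (2 - sqrt(21904 + 18769)) = -9914*(-20742 - 1607) - (2 - sqrt(40673)) = -9914*(-22349) + (-2 + sqrt(40673)) = 221567986 + (-2 + sqrt(40673)) = 221567984 + sqrt(40673)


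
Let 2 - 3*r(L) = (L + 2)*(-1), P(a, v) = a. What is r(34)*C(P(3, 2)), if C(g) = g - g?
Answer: 0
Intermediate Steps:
r(L) = 4/3 + L/3 (r(L) = ⅔ - (L + 2)*(-1)/3 = ⅔ - (2 + L)*(-1)/3 = ⅔ - (-2 - L)/3 = ⅔ + (⅔ + L/3) = 4/3 + L/3)
C(g) = 0
r(34)*C(P(3, 2)) = (4/3 + (⅓)*34)*0 = (4/3 + 34/3)*0 = (38/3)*0 = 0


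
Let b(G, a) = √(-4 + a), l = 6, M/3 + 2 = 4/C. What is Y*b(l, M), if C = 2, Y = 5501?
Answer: 11002*I ≈ 11002.0*I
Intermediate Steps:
M = 0 (M = -6 + 3*(4/2) = -6 + 3*(4*(½)) = -6 + 3*2 = -6 + 6 = 0)
Y*b(l, M) = 5501*√(-4 + 0) = 5501*√(-4) = 5501*(2*I) = 11002*I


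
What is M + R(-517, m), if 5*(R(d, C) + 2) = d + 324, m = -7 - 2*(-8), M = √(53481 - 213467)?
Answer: -203/5 + I*√159986 ≈ -40.6 + 399.98*I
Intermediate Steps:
M = I*√159986 (M = √(-159986) = I*√159986 ≈ 399.98*I)
m = 9 (m = -7 + 16 = 9)
R(d, C) = 314/5 + d/5 (R(d, C) = -2 + (d + 324)/5 = -2 + (324 + d)/5 = -2 + (324/5 + d/5) = 314/5 + d/5)
M + R(-517, m) = I*√159986 + (314/5 + (⅕)*(-517)) = I*√159986 + (314/5 - 517/5) = I*√159986 - 203/5 = -203/5 + I*√159986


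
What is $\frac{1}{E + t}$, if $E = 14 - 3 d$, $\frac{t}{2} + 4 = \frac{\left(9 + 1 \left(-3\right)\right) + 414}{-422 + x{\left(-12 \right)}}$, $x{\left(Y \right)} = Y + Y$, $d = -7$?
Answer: $\frac{223}{5601} \approx 0.039814$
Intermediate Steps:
$x{\left(Y \right)} = 2 Y$
$t = - \frac{2204}{223}$ ($t = -8 + 2 \frac{\left(9 + 1 \left(-3\right)\right) + 414}{-422 + 2 \left(-12\right)} = -8 + 2 \frac{\left(9 - 3\right) + 414}{-422 - 24} = -8 + 2 \frac{6 + 414}{-446} = -8 + 2 \cdot 420 \left(- \frac{1}{446}\right) = -8 + 2 \left(- \frac{210}{223}\right) = -8 - \frac{420}{223} = - \frac{2204}{223} \approx -9.8834$)
$E = 35$ ($E = 14 - -21 = 14 + 21 = 35$)
$\frac{1}{E + t} = \frac{1}{35 - \frac{2204}{223}} = \frac{1}{\frac{5601}{223}} = \frac{223}{5601}$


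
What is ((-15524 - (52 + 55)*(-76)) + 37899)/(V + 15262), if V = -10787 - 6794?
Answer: -10169/773 ≈ -13.155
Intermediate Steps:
V = -17581
((-15524 - (52 + 55)*(-76)) + 37899)/(V + 15262) = ((-15524 - (52 + 55)*(-76)) + 37899)/(-17581 + 15262) = ((-15524 - 107*(-76)) + 37899)/(-2319) = ((-15524 - 1*(-8132)) + 37899)*(-1/2319) = ((-15524 + 8132) + 37899)*(-1/2319) = (-7392 + 37899)*(-1/2319) = 30507*(-1/2319) = -10169/773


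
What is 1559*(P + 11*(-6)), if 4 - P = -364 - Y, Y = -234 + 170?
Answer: 371042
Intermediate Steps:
Y = -64
P = 304 (P = 4 - (-364 - 1*(-64)) = 4 - (-364 + 64) = 4 - 1*(-300) = 4 + 300 = 304)
1559*(P + 11*(-6)) = 1559*(304 + 11*(-6)) = 1559*(304 - 66) = 1559*238 = 371042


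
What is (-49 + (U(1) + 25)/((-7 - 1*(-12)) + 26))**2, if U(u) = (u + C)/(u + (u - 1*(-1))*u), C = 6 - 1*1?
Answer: 2226064/961 ≈ 2316.4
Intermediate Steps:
C = 5 (C = 6 - 1 = 5)
U(u) = (5 + u)/(u + u*(1 + u)) (U(u) = (u + 5)/(u + (u - 1*(-1))*u) = (5 + u)/(u + (u + 1)*u) = (5 + u)/(u + (1 + u)*u) = (5 + u)/(u + u*(1 + u)))
(-49 + (U(1) + 25)/((-7 - 1*(-12)) + 26))**2 = (-49 + ((5 + 1)/(1*(2 + 1)) + 25)/((-7 - 1*(-12)) + 26))**2 = (-49 + (1*6/3 + 25)/((-7 + 12) + 26))**2 = (-49 + (1*(1/3)*6 + 25)/(5 + 26))**2 = (-49 + (2 + 25)/31)**2 = (-49 + 27*(1/31))**2 = (-49 + 27/31)**2 = (-1492/31)**2 = 2226064/961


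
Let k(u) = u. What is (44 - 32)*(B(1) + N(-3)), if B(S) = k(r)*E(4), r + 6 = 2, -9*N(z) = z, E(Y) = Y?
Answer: -188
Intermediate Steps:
N(z) = -z/9
r = -4 (r = -6 + 2 = -4)
B(S) = -16 (B(S) = -4*4 = -16)
(44 - 32)*(B(1) + N(-3)) = (44 - 32)*(-16 - ⅑*(-3)) = 12*(-16 + ⅓) = 12*(-47/3) = -188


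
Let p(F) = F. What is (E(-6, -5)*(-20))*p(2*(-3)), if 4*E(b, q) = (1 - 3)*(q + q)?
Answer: 600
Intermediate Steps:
E(b, q) = -q (E(b, q) = ((1 - 3)*(q + q))/4 = (-4*q)/4 = -q)
(E(-6, -5)*(-20))*p(2*(-3)) = (-1*(-5)*(-20))*(2*(-3)) = (5*(-20))*(-6) = -100*(-6) = 600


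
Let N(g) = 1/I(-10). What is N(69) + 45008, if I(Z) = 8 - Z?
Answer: 810145/18 ≈ 45008.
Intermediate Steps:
N(g) = 1/18 (N(g) = 1/(8 - 1*(-10)) = 1/(8 + 10) = 1/18)
N(69) + 45008 = 1/18 + 45008 = 810145/18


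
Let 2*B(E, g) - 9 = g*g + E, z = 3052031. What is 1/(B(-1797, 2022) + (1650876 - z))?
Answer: 1/642193 ≈ 1.5572e-6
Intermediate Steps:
B(E, g) = 9/2 + E/2 + g²/2 (B(E, g) = 9/2 + (g*g + E)/2 = 9/2 + (g² + E)/2 = 9/2 + (E + g²)/2 = 9/2 + (E/2 + g²/2) = 9/2 + E/2 + g²/2)
1/(B(-1797, 2022) + (1650876 - z)) = 1/((9/2 + (½)*(-1797) + (½)*2022²) + (1650876 - 1*3052031)) = 1/((9/2 - 1797/2 + (½)*4088484) + (1650876 - 3052031)) = 1/((9/2 - 1797/2 + 2044242) - 1401155) = 1/(2043348 - 1401155) = 1/642193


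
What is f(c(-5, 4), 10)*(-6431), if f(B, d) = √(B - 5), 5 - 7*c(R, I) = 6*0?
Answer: -6431*I*√210/7 ≈ -13313.0*I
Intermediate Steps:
c(R, I) = 5/7 (c(R, I) = 5/7 - 6*0/7 = 5/7 - ⅐*0 = 5/7 + 0 = 5/7)
f(B, d) = √(-5 + B)
f(c(-5, 4), 10)*(-6431) = √(-5 + 5/7)*(-6431) = √(-30/7)*(-6431) = (I*√210/7)*(-6431) = -6431*I*√210/7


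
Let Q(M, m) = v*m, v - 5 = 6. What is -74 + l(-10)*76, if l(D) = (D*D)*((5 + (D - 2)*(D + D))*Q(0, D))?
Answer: -204820074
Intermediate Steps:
v = 11 (v = 5 + 6 = 11)
Q(M, m) = 11*m
l(D) = 11*D**3*(5 + 2*D*(-2 + D)) (l(D) = (D*D)*((5 + (D - 2)*(D + D))*(11*D)) = D**2*((5 + (-2 + D)*(2*D))*(11*D)) = D**2*((5 + 2*D*(-2 + D))*(11*D)) = D**2*(11*D*(5 + 2*D*(-2 + D))) = 11*D**3*(5 + 2*D*(-2 + D)))
-74 + l(-10)*76 = -74 + ((-10)**3*(55 - 44*(-10) + 22*(-10)**2))*76 = -74 - 1000*(55 + 440 + 22*100)*76 = -74 - 1000*(55 + 440 + 2200)*76 = -74 - 1000*2695*76 = -74 - 2695000*76 = -74 - 204820000 = -204820074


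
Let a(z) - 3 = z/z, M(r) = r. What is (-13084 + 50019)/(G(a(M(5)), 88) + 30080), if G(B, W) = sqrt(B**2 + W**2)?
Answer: 13887560/11309983 - 7387*sqrt(485)/45239932 ≈ 1.2243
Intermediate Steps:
a(z) = 4 (a(z) = 3 + z/z = 3 + 1 = 4)
(-13084 + 50019)/(G(a(M(5)), 88) + 30080) = (-13084 + 50019)/(sqrt(4**2 + 88**2) + 30080) = 36935/(sqrt(16 + 7744) + 30080) = 36935/(sqrt(7760) + 30080) = 36935/(4*sqrt(485) + 30080) = 36935/(30080 + 4*sqrt(485))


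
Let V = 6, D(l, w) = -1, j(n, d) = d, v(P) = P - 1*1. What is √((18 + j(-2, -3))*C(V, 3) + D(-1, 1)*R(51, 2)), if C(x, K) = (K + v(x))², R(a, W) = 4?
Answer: 2*√239 ≈ 30.919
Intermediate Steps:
v(P) = -1 + P (v(P) = P - 1 = -1 + P)
C(x, K) = (-1 + K + x)² (C(x, K) = (K + (-1 + x))² = (-1 + K + x)²)
√((18 + j(-2, -3))*C(V, 3) + D(-1, 1)*R(51, 2)) = √((18 - 3)*(-1 + 3 + 6)² - 1*4) = √(15*8² - 4) = √(15*64 - 4) = √(960 - 4) = √956 = 2*√239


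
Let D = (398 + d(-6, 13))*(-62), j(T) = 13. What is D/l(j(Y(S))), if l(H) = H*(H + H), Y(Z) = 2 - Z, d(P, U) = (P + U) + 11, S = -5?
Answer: -992/13 ≈ -76.308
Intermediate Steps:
d(P, U) = 11 + P + U
l(H) = 2*H² (l(H) = H*(2*H) = 2*H²)
D = -25792 (D = (398 + (11 - 6 + 13))*(-62) = (398 + 18)*(-62) = 416*(-62) = -25792)
D/l(j(Y(S))) = -25792/(2*13²) = -25792/(2*169) = -25792/338 = -25792*1/338 = -992/13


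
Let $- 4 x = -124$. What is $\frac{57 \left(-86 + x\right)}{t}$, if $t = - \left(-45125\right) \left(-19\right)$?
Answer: $\frac{33}{9025} \approx 0.0036565$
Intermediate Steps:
$x = 31$ ($x = \left(- \frac{1}{4}\right) \left(-124\right) = 31$)
$t = -857375$ ($t = \left(-1\right) 857375 = -857375$)
$\frac{57 \left(-86 + x\right)}{t} = \frac{57 \left(-86 + 31\right)}{-857375} = 57 \left(-55\right) \left(- \frac{1}{857375}\right) = \left(-3135\right) \left(- \frac{1}{857375}\right) = \frac{33}{9025}$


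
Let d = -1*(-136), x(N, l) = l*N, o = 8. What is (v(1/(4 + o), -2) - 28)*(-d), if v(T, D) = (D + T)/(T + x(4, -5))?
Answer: 906984/239 ≈ 3794.9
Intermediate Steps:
x(N, l) = N*l
d = 136
v(T, D) = (D + T)/(-20 + T) (v(T, D) = (D + T)/(T + 4*(-5)) = (D + T)/(T - 20) = (D + T)/(-20 + T))
(v(1/(4 + o), -2) - 28)*(-d) = ((-2 + 1/(4 + 8))/(-20 + 1/(4 + 8)) - 28)*(-1*136) = ((-2 + 1/12)/(-20 + 1/12) - 28)*(-136) = (-23/12/(-239/12) - 28)*(-136) = (-12/239*(-23/12) - 28)*(-136) = (23/239 - 28)*(-136) = -6669/239*(-136) = 906984/239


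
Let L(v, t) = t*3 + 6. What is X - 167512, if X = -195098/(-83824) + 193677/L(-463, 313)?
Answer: -2208803802617/13202280 ≈ -1.6730e+5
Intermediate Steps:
L(v, t) = 6 + 3*t (L(v, t) = 3*t + 6 = 6 + 3*t)
X = 2736524743/13202280 (X = -195098/(-83824) + 193677/(6 + 3*313) = -195098*(-1/83824) + 193677/(6 + 939) = 97549/41912 + 193677/945 = 97549/41912 + 193677*(1/945) = 97549/41912 + 64559/315 = 2736524743/13202280 ≈ 207.28)
X - 167512 = 2736524743/13202280 - 167512 = -2208803802617/13202280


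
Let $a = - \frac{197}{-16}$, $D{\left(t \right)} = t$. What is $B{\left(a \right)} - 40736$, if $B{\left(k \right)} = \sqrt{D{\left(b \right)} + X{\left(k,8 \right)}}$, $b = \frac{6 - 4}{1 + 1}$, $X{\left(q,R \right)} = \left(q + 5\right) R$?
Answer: $-40736 + \frac{3 \sqrt{62}}{2} \approx -40724.0$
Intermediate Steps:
$X{\left(q,R \right)} = R \left(5 + q\right)$ ($X{\left(q,R \right)} = \left(5 + q\right) R = R \left(5 + q\right)$)
$b = 1$ ($b = \frac{2}{2} = 2 \cdot \frac{1}{2} = 1$)
$a = \frac{197}{16}$ ($a = \left(-197\right) \left(- \frac{1}{16}\right) = \frac{197}{16} \approx 12.313$)
$B{\left(k \right)} = \sqrt{41 + 8 k}$ ($B{\left(k \right)} = \sqrt{1 + 8 \left(5 + k\right)} = \sqrt{1 + \left(40 + 8 k\right)} = \sqrt{41 + 8 k}$)
$B{\left(a \right)} - 40736 = \sqrt{41 + 8 \cdot \frac{197}{16}} - 40736 = \sqrt{41 + \frac{197}{2}} - 40736 = \sqrt{\frac{279}{2}} - 40736 = \frac{3 \sqrt{62}}{2} - 40736 = -40736 + \frac{3 \sqrt{62}}{2}$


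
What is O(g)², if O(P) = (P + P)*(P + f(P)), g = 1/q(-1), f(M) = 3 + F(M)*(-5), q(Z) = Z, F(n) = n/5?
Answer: 36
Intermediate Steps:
F(n) = n/5 (F(n) = n*(⅕) = n/5)
f(M) = 3 - M (f(M) = 3 + (M/5)*(-5) = 3 - M)
g = -1 (g = 1/(-1) = -1)
O(P) = 6*P (O(P) = (P + P)*(P + (3 - P)) = (2*P)*3 = 6*P)
O(g)² = (6*(-1))² = (-6)² = 36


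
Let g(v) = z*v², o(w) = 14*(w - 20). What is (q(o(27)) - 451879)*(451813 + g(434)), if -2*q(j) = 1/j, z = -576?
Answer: 9569027601778255/196 ≈ 4.8822e+13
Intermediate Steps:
o(w) = -280 + 14*w (o(w) = 14*(-20 + w) = -280 + 14*w)
q(j) = -1/(2*j)
g(v) = -576*v²
(q(o(27)) - 451879)*(451813 + g(434)) = (-1/(2*(-280 + 14*27)) - 451879)*(451813 - 576*434²) = (-1/(2*(-280 + 378)) - 451879)*(451813 - 576*188356) = (-½/98 - 451879)*(451813 - 108493056) = (-½*1/98 - 451879)*(-108041243) = (-1/196 - 451879)*(-108041243) = -88568285/196*(-108041243) = 9569027601778255/196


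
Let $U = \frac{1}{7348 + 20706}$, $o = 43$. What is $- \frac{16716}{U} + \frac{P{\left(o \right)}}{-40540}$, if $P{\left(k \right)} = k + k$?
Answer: $- \frac{9505629959323}{20270} \approx -4.6895 \cdot 10^{8}$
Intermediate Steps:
$P{\left(k \right)} = 2 k$
$U = \frac{1}{28054} \approx 3.5646 \cdot 10^{-5}$
$- \frac{16716}{U} + \frac{P{\left(o \right)}}{-40540} = - 16716 \frac{1}{\frac{1}{28054}} + \frac{2 \cdot 43}{-40540} = \left(-16716\right) 28054 + 86 \left(- \frac{1}{40540}\right) = -468950664 - \frac{43}{20270} = - \frac{9505629959323}{20270}$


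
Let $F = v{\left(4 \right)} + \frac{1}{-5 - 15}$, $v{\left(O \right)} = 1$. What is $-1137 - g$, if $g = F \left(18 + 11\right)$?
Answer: $- \frac{23291}{20} \approx -1164.6$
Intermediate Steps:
$F = \frac{19}{20}$ ($F = 1 + \frac{1}{-5 - 15} = 1 + \frac{1}{-20} = 1 - \frac{1}{20} = \frac{19}{20} \approx 0.95$)
$g = \frac{551}{20}$ ($g = \frac{19 \left(18 + 11\right)}{20} = \frac{19}{20} \cdot 29 = \frac{551}{20} \approx 27.55$)
$-1137 - g = -1137 - \frac{551}{20} = - \frac{23291}{20}$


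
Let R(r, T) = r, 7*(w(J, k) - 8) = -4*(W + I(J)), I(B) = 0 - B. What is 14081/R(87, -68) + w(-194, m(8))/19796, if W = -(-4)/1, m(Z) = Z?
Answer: 487792075/3013941 ≈ 161.85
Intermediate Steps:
W = 4 (W = -(-4) = -1*(-4) = 4)
I(B) = -B
w(J, k) = 40/7 + 4*J/7 (w(J, k) = 8 + (-4*(4 - J))/7 = 8 + (-16 + 4*J)/7 = 8 + (-16/7 + 4*J/7) = 40/7 + 4*J/7)
14081/R(87, -68) + w(-194, m(8))/19796 = 14081/87 + (40/7 + (4/7)*(-194))/19796 = 14081*(1/87) + (40/7 - 776/7)*(1/19796) = 14081/87 - 736/7*1/19796 = 14081/87 - 184/34643 = 487792075/3013941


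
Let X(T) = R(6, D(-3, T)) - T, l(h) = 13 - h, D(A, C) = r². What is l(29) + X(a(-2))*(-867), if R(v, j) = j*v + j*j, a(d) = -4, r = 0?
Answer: -3484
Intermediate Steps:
D(A, C) = 0 (D(A, C) = 0² = 0)
R(v, j) = j² + j*v (R(v, j) = j*v + j² = j² + j*v)
X(T) = -T (X(T) = 0*(0 + 6) - T = 0*6 - T = 0 - T = -T)
l(29) + X(a(-2))*(-867) = (13 - 1*29) - 1*(-4)*(-867) = (13 - 29) + 4*(-867) = -16 - 3468 = -3484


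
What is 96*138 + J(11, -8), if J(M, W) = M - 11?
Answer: 13248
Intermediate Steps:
J(M, W) = -11 + M
96*138 + J(11, -8) = 96*138 + (-11 + 11) = 13248 + 0 = 13248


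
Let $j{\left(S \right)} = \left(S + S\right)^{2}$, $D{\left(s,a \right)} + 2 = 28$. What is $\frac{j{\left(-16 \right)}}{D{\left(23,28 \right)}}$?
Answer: $\frac{512}{13} \approx 39.385$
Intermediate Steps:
$D{\left(s,a \right)} = 26$ ($D{\left(s,a \right)} = -2 + 28 = 26$)
$j{\left(S \right)} = 4 S^{2}$ ($j{\left(S \right)} = \left(2 S\right)^{2} = 4 S^{2}$)
$\frac{j{\left(-16 \right)}}{D{\left(23,28 \right)}} = \frac{4 \left(-16\right)^{2}}{26} = 4 \cdot 256 \cdot \frac{1}{26} = 1024 \cdot \frac{1}{26} = \frac{512}{13}$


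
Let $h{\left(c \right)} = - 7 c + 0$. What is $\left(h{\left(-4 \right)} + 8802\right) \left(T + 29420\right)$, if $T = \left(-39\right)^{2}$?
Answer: $273209030$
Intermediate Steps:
$T = 1521$
$h{\left(c \right)} = - 7 c$
$\left(h{\left(-4 \right)} + 8802\right) \left(T + 29420\right) = \left(\left(-7\right) \left(-4\right) + 8802\right) \left(1521 + 29420\right) = \left(28 + 8802\right) 30941 = 8830 \cdot 30941 = 273209030$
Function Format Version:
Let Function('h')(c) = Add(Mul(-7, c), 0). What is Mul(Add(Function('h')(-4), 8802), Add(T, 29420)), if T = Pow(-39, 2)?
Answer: 273209030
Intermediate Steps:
T = 1521
Function('h')(c) = Mul(-7, c)
Mul(Add(Function('h')(-4), 8802), Add(T, 29420)) = Mul(Add(Mul(-7, -4), 8802), Add(1521, 29420)) = Mul(Add(28, 8802), 30941) = Mul(8830, 30941) = 273209030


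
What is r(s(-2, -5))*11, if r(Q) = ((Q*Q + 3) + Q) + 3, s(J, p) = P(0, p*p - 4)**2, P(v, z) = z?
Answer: 2144208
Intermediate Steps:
s(J, p) = (-4 + p**2)**2 (s(J, p) = (p*p - 4)**2 = (p**2 - 4)**2 = (-4 + p**2)**2)
r(Q) = 6 + Q + Q**2 (r(Q) = ((Q**2 + 3) + Q) + 3 = ((3 + Q**2) + Q) + 3 = (3 + Q + Q**2) + 3 = 6 + Q + Q**2)
r(s(-2, -5))*11 = (6 + (-4 + (-5)**2)**2 + ((-4 + (-5)**2)**2)**2)*11 = (6 + (-4 + 25)**2 + ((-4 + 25)**2)**2)*11 = (6 + 21**2 + (21**2)**2)*11 = (6 + 441 + 441**2)*11 = (6 + 441 + 194481)*11 = 194928*11 = 2144208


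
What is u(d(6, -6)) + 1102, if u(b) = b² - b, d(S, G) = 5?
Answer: 1122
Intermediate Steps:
u(d(6, -6)) + 1102 = 5*(-1 + 5) + 1102 = 5*4 + 1102 = 20 + 1102 = 1122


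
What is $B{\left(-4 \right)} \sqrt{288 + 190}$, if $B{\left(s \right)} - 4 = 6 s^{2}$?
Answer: $100 \sqrt{478} \approx 2186.3$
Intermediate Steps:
$B{\left(s \right)} = 4 + 6 s^{2}$
$B{\left(-4 \right)} \sqrt{288 + 190} = \left(4 + 6 \left(-4\right)^{2}\right) \sqrt{288 + 190} = \left(4 + 6 \cdot 16\right) \sqrt{478} = \left(4 + 96\right) \sqrt{478} = 100 \sqrt{478}$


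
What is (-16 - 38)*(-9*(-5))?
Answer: -2430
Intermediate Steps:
(-16 - 38)*(-9*(-5)) = -54*45 = -2430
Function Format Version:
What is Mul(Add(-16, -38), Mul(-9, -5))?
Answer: -2430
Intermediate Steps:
Mul(Add(-16, -38), Mul(-9, -5)) = Mul(-54, 45) = -2430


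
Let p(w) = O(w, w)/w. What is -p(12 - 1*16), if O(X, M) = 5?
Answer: 5/4 ≈ 1.2500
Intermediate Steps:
p(w) = 5/w
-p(12 - 1*16) = -5/(12 - 1*16) = -5/(12 - 16) = -5/(-4) = -5*(-1)/4 = -1*(-5/4) = 5/4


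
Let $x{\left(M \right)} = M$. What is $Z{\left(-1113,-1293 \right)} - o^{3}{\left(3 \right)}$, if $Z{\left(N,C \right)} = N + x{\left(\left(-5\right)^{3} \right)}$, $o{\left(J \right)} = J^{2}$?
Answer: $-1967$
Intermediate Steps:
$Z{\left(N,C \right)} = -125 + N$ ($Z{\left(N,C \right)} = N + \left(-5\right)^{3} = N - 125 = -125 + N$)
$Z{\left(-1113,-1293 \right)} - o^{3}{\left(3 \right)} = \left(-125 - 1113\right) - \left(3^{2}\right)^{3} = -1238 - 9^{3} = -1238 - 729 = -1967$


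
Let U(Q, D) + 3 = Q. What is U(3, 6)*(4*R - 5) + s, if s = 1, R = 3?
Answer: 1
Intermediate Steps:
U(Q, D) = -3 + Q
U(3, 6)*(4*R - 5) + s = (-3 + 3)*(4*3 - 5) + 1 = 0*(12 - 5) + 1 = 0*7 + 1 = 0 + 1 = 1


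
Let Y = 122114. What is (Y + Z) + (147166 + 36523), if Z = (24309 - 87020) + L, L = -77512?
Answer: 165580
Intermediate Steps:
Z = -140223 (Z = (24309 - 87020) - 77512 = -62711 - 77512 = -140223)
(Y + Z) + (147166 + 36523) = (122114 - 140223) + (147166 + 36523) = -18109 + 183689 = 165580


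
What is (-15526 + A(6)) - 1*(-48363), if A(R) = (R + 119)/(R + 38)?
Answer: 1444953/44 ≈ 32840.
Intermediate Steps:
A(R) = (119 + R)/(38 + R)
(-15526 + A(6)) - 1*(-48363) = (-15526 + (119 + 6)/(38 + 6)) - 1*(-48363) = (-15526 + 125/44) + 48363 = -683019/44 + 48363 = 1444953/44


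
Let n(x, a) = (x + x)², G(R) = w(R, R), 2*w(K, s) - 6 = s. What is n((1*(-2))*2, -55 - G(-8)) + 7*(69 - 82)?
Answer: -27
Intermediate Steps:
w(K, s) = 3 + s/2
G(R) = 3 + R/2
n(x, a) = 4*x² (n(x, a) = (2*x)² = 4*x²)
n((1*(-2))*2, -55 - G(-8)) + 7*(69 - 82) = 4*((1*(-2))*2)² + 7*(69 - 82) = 4*(-2*2)² + 7*(-13) = 4*(-4)² - 91 = 4*16 - 91 = 64 - 91 = -27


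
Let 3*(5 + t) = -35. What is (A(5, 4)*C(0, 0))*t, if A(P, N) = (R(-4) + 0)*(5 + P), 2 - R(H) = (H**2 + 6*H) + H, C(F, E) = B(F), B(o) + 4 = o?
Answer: 28000/3 ≈ 9333.3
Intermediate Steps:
B(o) = -4 + o
C(F, E) = -4 + F
R(H) = 2 - H**2 - 7*H (R(H) = 2 - ((H**2 + 6*H) + H) = 2 - (H**2 + 7*H) = 2 + (-H**2 - 7*H) = 2 - H**2 - 7*H)
A(P, N) = 70 + 14*P (A(P, N) = ((2 - 1*(-4)**2 - 7*(-4)) + 0)*(5 + P) = ((2 - 1*16 + 28) + 0)*(5 + P) = ((2 - 16 + 28) + 0)*(5 + P) = (14 + 0)*(5 + P) = 14*(5 + P) = 70 + 14*P)
t = -50/3 (t = -5 + (1/3)*(-35) = -5 - 35/3 = -50/3 ≈ -16.667)
(A(5, 4)*C(0, 0))*t = ((70 + 14*5)*(-4 + 0))*(-50/3) = ((70 + 70)*(-4))*(-50/3) = (140*(-4))*(-50/3) = -560*(-50/3) = 28000/3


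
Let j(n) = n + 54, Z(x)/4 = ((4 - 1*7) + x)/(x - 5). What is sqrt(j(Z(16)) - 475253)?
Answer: 3*I*sqrt(6388723)/11 ≈ 689.34*I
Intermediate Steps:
Z(x) = 4*(-3 + x)/(-5 + x) (Z(x) = 4*(((4 - 1*7) + x)/(x - 5)) = 4*(((4 - 7) + x)/(-5 + x)) = 4*((-3 + x)/(-5 + x)) = 4*(-3 + x)/(-5 + x))
j(n) = 54 + n
sqrt(j(Z(16)) - 475253) = sqrt((54 + 4*(-3 + 16)/(-5 + 16)) - 475253) = sqrt((54 + 4*13/11) - 475253) = sqrt((54 + 4*(1/11)*13) - 475253) = sqrt((54 + 52/11) - 475253) = sqrt(646/11 - 475253) = sqrt(-5227137/11) = 3*I*sqrt(6388723)/11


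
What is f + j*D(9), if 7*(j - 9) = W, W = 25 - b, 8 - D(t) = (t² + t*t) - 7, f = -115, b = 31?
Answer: -1312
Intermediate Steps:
D(t) = 15 - 2*t² (D(t) = 8 - ((t² + t*t) - 7) = 8 - ((t² + t²) - 7) = 8 - (2*t² - 7) = 8 - (-7 + 2*t²) = 8 + (7 - 2*t²) = 15 - 2*t²)
W = -6 (W = 25 - 1*31 = 25 - 31 = -6)
j = 57/7 (j = 9 + (⅐)*(-6) = 9 - 6/7 = 57/7 ≈ 8.1429)
f + j*D(9) = -115 + 57*(15 - 2*9²)/7 = -115 + 57*(15 - 2*81)/7 = -115 + 57*(15 - 162)/7 = -115 + (57/7)*(-147) = -115 - 1197 = -1312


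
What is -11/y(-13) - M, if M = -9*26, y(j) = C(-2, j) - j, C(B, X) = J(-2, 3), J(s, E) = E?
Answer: 3733/16 ≈ 233.31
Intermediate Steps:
C(B, X) = 3
y(j) = 3 - j
M = -234
-11/y(-13) - M = -11/(3 - 1*(-13)) - 1*(-234) = -11/(3 + 13) + 234 = -11/16 + 234 = 3733/16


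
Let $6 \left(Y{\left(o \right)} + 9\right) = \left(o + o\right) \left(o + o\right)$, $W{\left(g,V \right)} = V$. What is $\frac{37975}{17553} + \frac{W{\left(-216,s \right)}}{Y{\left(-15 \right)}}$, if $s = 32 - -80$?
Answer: $\frac{813379}{274997} \approx 2.9578$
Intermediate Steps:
$s = 112$ ($s = 32 + 80 = 112$)
$Y{\left(o \right)} = -9 + \frac{2 o^{2}}{3}$ ($Y{\left(o \right)} = -9 + \frac{\left(o + o\right) \left(o + o\right)}{6} = -9 + \frac{2 o 2 o}{6} = -9 + \frac{4 o^{2}}{6} = -9 + \frac{2 o^{2}}{3}$)
$\frac{37975}{17553} + \frac{W{\left(-216,s \right)}}{Y{\left(-15 \right)}} = \frac{37975}{17553} + \frac{112}{-9 + \frac{2 \left(-15\right)^{2}}{3}} = 37975 \cdot \frac{1}{17553} + \frac{112}{-9 + \frac{2}{3} \cdot 225} = \frac{37975}{17553} + \frac{112}{-9 + 150} = \frac{37975}{17553} + \frac{112}{141} = \frac{813379}{274997}$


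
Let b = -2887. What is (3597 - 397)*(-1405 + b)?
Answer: -13734400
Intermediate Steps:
(3597 - 397)*(-1405 + b) = (3597 - 397)*(-1405 - 2887) = 3200*(-4292) = -13734400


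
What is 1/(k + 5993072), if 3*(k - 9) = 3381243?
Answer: 1/7120162 ≈ 1.4045e-7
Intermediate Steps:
k = 1127090 (k = 9 + (⅓)*3381243 = 9 + 1127081 = 1127090)
1/(k + 5993072) = 1/(1127090 + 5993072) = 1/7120162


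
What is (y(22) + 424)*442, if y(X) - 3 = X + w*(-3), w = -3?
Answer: 202436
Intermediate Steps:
y(X) = 12 + X (y(X) = 3 + (X - 3*(-3)) = 3 + (X + 9) = 3 + (9 + X) = 12 + X)
(y(22) + 424)*442 = ((12 + 22) + 424)*442 = (34 + 424)*442 = 458*442 = 202436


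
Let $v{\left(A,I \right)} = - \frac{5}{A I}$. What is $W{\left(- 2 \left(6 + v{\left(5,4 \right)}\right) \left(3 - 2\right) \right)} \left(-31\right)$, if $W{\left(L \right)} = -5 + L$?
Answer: $\frac{1023}{2} \approx 511.5$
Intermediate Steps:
$v{\left(A,I \right)} = - \frac{5}{A I}$ ($v{\left(A,I \right)} = - 5 \frac{1}{A I} = - \frac{5}{A I}$)
$W{\left(- 2 \left(6 + v{\left(5,4 \right)}\right) \left(3 - 2\right) \right)} \left(-31\right) = \left(-5 - 2 \left(6 - \frac{5}{5 \cdot 4}\right) \left(3 - 2\right)\right) \left(-31\right) = \left(-5 - 2 \left(6 - 1 \cdot \frac{1}{4}\right) 1\right) \left(-31\right) = \left(-5 - 2 \left(6 - \frac{1}{4}\right) 1\right) \left(-31\right) = \left(-5 - 2 \cdot \frac{23}{4} \cdot 1\right) \left(-31\right) = \left(-5 - \frac{23}{2}\right) \left(-31\right) = \left(- \frac{33}{2}\right) \left(-31\right) = \frac{1023}{2}$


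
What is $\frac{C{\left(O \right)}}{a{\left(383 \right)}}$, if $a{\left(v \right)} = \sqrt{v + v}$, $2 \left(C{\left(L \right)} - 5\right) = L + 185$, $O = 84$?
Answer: $\frac{279 \sqrt{766}}{1532} \approx 5.0403$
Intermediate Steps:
$C{\left(L \right)} = \frac{195}{2} + \frac{L}{2}$ ($C{\left(L \right)} = 5 + \frac{L + 185}{2} = 5 + \frac{185 + L}{2} = 5 + \left(\frac{185}{2} + \frac{L}{2}\right) = \frac{195}{2} + \frac{L}{2}$)
$a{\left(v \right)} = \sqrt{2} \sqrt{v}$ ($a{\left(v \right)} = \sqrt{2 v} = \sqrt{2} \sqrt{v}$)
$\frac{C{\left(O \right)}}{a{\left(383 \right)}} = \frac{\frac{195}{2} + \frac{1}{2} \cdot 84}{\sqrt{2} \sqrt{383}} = \frac{\frac{195}{2} + 42}{\sqrt{766}} = \frac{279 \frac{\sqrt{766}}{766}}{2} = \frac{279 \sqrt{766}}{1532}$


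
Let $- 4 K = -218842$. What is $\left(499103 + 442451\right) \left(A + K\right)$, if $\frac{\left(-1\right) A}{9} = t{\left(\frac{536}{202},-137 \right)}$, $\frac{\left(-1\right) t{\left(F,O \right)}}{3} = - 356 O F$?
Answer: $\frac{337490571036185}{101} \approx 3.3415 \cdot 10^{12}$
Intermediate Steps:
$K = \frac{109421}{2}$ ($K = \left(- \frac{1}{4}\right) \left(-218842\right) = \frac{109421}{2} \approx 54711.0$)
$t{\left(F,O \right)} = 1068 F O$ ($t{\left(F,O \right)} = - 3 - 356 O F = - 3 \left(- 356 F O\right) = 1068 F O$)
$A = \frac{352914192}{101}$ ($A = - 9 \cdot 1068 \cdot \frac{536}{202} \left(-137\right) = - 9 \cdot 1068 \cdot 536 \cdot \frac{1}{202} \left(-137\right) = - 9 \cdot 1068 \cdot \frac{268}{101} \left(-137\right) = \left(-9\right) \left(- \frac{39212688}{101}\right) = \frac{352914192}{101} \approx 3.4942 \cdot 10^{6}$)
$\left(499103 + 442451\right) \left(A + K\right) = \left(499103 + 442451\right) \left(\frac{352914192}{101} + \frac{109421}{2}\right) = 941554 \cdot \frac{716879905}{202} = \frac{337490571036185}{101}$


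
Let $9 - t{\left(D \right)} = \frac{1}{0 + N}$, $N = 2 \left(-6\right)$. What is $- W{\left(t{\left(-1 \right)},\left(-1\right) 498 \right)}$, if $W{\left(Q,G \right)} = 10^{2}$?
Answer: $-100$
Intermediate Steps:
$N = -12$
$t{\left(D \right)} = \frac{109}{12}$ ($t{\left(D \right)} = 9 - \frac{1}{0 - 12} = 9 - \frac{1}{-12} = 9 - - \frac{1}{12} = 9 + \frac{1}{12} = \frac{109}{12}$)
$W{\left(Q,G \right)} = 100$
$- W{\left(t{\left(-1 \right)},\left(-1\right) 498 \right)} = \left(-1\right) 100 = -100$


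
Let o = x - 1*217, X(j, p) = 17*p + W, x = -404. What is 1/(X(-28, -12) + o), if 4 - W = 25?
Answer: -1/846 ≈ -0.0011820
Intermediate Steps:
W = -21 (W = 4 - 1*25 = 4 - 25 = -21)
X(j, p) = -21 + 17*p (X(j, p) = 17*p - 21 = -21 + 17*p)
o = -621 (o = -404 - 1*217 = -404 - 217 = -621)
1/(X(-28, -12) + o) = 1/((-21 + 17*(-12)) - 621) = 1/((-21 - 204) - 621) = 1/(-225 - 621) = 1/(-846) = -1/846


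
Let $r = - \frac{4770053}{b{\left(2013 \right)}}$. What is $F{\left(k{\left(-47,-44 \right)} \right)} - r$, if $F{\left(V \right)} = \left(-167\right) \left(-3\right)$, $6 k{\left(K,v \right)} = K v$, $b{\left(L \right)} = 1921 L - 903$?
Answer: $\frac{1941671123}{3866070} \approx 502.23$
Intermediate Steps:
$b{\left(L \right)} = -903 + 1921 L$
$k{\left(K,v \right)} = \frac{K v}{6}$
$r = - \frac{4770053}{3866070}$ ($r = - \frac{4770053}{-903 + 1921 \cdot 2013} = - \frac{4770053}{-903 + 3866973} = - \frac{4770053}{3866070} \approx -1.2338$)
$F{\left(V \right)} = 501$
$F{\left(k{\left(-47,-44 \right)} \right)} - r = 501 - - \frac{4770053}{3866070} = 501 + \frac{4770053}{3866070} = \frac{1941671123}{3866070}$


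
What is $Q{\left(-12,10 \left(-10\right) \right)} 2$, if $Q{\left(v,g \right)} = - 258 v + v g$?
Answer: $8592$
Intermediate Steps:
$Q{\left(v,g \right)} = - 258 v + g v$
$Q{\left(-12,10 \left(-10\right) \right)} 2 = - 12 \left(-258 + 10 \left(-10\right)\right) 2 = - 12 \left(-258 - 100\right) 2 = \left(-12\right) \left(-358\right) 2 = 4296 \cdot 2 = 8592$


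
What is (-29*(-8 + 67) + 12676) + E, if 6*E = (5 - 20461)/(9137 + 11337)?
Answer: 336741001/30711 ≈ 10965.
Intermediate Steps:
E = -5114/30711 (E = ((5 - 20461)/(9137 + 11337))/6 = (-20456/20474)/6 = (-20456*1/20474)/6 = (⅙)*(-10228/10237) = -5114/30711 ≈ -0.16652)
(-29*(-8 + 67) + 12676) + E = (-29*(-8 + 67) + 12676) - 5114/30711 = (-29*59 + 12676) - 5114/30711 = (-1711 + 12676) - 5114/30711 = 10965 - 5114/30711 = 336741001/30711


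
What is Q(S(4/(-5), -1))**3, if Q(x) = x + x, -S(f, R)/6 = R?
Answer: 1728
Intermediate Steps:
S(f, R) = -6*R
Q(x) = 2*x
Q(S(4/(-5), -1))**3 = (2*(-6*(-1)))**3 = (2*6)**3 = 12**3 = 1728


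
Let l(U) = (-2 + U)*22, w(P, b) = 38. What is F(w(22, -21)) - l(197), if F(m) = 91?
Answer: -4199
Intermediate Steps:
l(U) = -44 + 22*U
F(w(22, -21)) - l(197) = 91 - (-44 + 22*197) = 91 - (-44 + 4334) = 91 - 1*4290 = 91 - 4290 = -4199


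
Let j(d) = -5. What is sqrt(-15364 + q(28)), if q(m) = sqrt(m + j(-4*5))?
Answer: sqrt(-15364 + sqrt(23)) ≈ 123.93*I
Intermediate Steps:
q(m) = sqrt(-5 + m) (q(m) = sqrt(m - 5) = sqrt(-5 + m))
sqrt(-15364 + q(28)) = sqrt(-15364 + sqrt(-5 + 28)) = sqrt(-15364 + sqrt(23))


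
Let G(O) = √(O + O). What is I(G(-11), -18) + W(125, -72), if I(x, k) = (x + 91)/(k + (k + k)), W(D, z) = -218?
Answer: -11863/54 - I*√22/54 ≈ -219.69 - 0.08686*I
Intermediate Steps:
G(O) = √2*√O (G(O) = √(2*O) = √2*√O)
I(x, k) = (91 + x)/(3*k) (I(x, k) = (91 + x)/(k + 2*k) = (91 + x)/((3*k)) = (91 + x)*(1/(3*k)) = (91 + x)/(3*k))
I(G(-11), -18) + W(125, -72) = (⅓)*(91 + √2*√(-11))/(-18) - 218 = (⅓)*(-1/18)*(91 + √2*(I*√11)) - 218 = (⅓)*(-1/18)*(91 + I*√22) - 218 = (-91/54 - I*√22/54) - 218 = -11863/54 - I*√22/54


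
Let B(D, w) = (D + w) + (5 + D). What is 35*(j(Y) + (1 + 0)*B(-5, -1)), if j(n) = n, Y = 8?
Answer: 70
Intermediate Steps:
B(D, w) = 5 + w + 2*D
35*(j(Y) + (1 + 0)*B(-5, -1)) = 35*(8 + (1 + 0)*(5 - 1 + 2*(-5))) = 35*(8 + 1*(5 - 1 - 10)) = 35*(8 + 1*(-6)) = 35*(8 - 6) = 35*2 = 70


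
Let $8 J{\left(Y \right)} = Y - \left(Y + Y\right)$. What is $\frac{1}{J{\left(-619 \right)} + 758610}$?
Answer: $\frac{8}{6069499} \approx 1.3181 \cdot 10^{-6}$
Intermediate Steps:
$J{\left(Y \right)} = - \frac{Y}{8}$ ($J{\left(Y \right)} = \frac{Y - \left(Y + Y\right)}{8} = \frac{Y - 2 Y}{8} = \frac{\left(-1\right) Y}{8} = - \frac{Y}{8}$)
$\frac{1}{J{\left(-619 \right)} + 758610} = \frac{1}{\left(- \frac{1}{8}\right) \left(-619\right) + 758610} = \frac{1}{\frac{619}{8} + 758610} = \frac{1}{\frac{6069499}{8}} = \frac{8}{6069499}$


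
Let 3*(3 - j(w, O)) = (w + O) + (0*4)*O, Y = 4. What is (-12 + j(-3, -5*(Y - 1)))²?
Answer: 9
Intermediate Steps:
j(w, O) = 3 - O/3 - w/3 (j(w, O) = 3 - ((w + O) + (0*4)*O)/3 = 3 - ((O + w) + 0*O)/3 = 3 - ((O + w) + 0)/3 = 3 - (O + w)/3 = 3 + (-O/3 - w/3) = 3 - O/3 - w/3)
(-12 + j(-3, -5*(Y - 1)))² = (-12 + (3 - (-5)*(4 - 1)/3 - ⅓*(-3)))² = (-12 + (3 - (-5)*3/3 + 1))² = (-12 + (3 - ⅓*(-15) + 1))² = (-12 + (3 + 5 + 1))² = (-12 + 9)² = (-3)² = 9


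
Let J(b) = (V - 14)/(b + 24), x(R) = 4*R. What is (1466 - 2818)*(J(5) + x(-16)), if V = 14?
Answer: 86528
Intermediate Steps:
J(b) = 0 (J(b) = (14 - 14)/(b + 24) = 0/(24 + b) = 0)
(1466 - 2818)*(J(5) + x(-16)) = (1466 - 2818)*(0 + 4*(-16)) = -1352*(0 - 64) = -1352*(-64) = 86528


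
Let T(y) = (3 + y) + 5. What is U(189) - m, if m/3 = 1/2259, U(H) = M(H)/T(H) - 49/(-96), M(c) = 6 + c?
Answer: 2371773/1582304 ≈ 1.4989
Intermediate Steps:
T(y) = 8 + y
U(H) = 49/96 + (6 + H)/(8 + H) (U(H) = (6 + H)/(8 + H) - 49/(-96) = (6 + H)/(8 + H) - 49*(-1/96) = (6 + H)/(8 + H) + 49/96 = 49/96 + (6 + H)/(8 + H))
m = 1/753 (m = 3/2259 = 3*(1/2259) = 1/753 ≈ 0.0013280)
U(189) - m = (968 + 145*189)/(96*(8 + 189)) - 1*1/753 = (1/96)*(968 + 27405)/197 - 1/753 = (1/96)*(1/197)*28373 - 1/753 = 28373/18912 - 1/753 = 2371773/1582304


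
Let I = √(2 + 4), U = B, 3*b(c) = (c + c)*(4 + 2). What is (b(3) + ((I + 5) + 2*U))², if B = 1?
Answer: (19 + √6)² ≈ 460.08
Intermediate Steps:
b(c) = 4*c (b(c) = ((c + c)*(4 + 2))/3 = ((2*c)*6)/3 = (12*c)/3 = 4*c)
U = 1
I = √6 ≈ 2.4495
(b(3) + ((I + 5) + 2*U))² = (4*3 + ((√6 + 5) + 2*1))² = (12 + ((5 + √6) + 2))² = (12 + (7 + √6))² = (19 + √6)²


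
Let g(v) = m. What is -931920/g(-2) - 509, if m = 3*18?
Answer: -159901/9 ≈ -17767.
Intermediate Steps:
m = 54
g(v) = 54
-931920/g(-2) - 509 = -931920/54 - 509 = -1320*353/27 - 509 = -155320/9 - 509 = -159901/9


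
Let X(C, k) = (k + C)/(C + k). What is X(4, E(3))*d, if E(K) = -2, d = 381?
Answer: 381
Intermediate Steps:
X(C, k) = 1 (X(C, k) = (C + k)/(C + k) = 1)
X(4, E(3))*d = 1*381 = 381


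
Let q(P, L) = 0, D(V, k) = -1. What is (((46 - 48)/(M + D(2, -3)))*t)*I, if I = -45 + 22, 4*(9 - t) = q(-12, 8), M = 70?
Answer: 6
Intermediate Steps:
t = 9 (t = 9 - ¼*0 = 9 + 0 = 9)
I = -23
(((46 - 48)/(M + D(2, -3)))*t)*I = (((46 - 48)/(70 - 1))*9)*(-23) = (-2/69*9)*(-23) = (-2*1/69*9)*(-23) = -2/69*9*(-23) = -6/23*(-23) = 6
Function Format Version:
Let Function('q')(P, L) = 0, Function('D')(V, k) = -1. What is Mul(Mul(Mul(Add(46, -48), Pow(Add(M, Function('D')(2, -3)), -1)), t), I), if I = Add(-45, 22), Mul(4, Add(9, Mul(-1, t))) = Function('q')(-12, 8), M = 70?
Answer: 6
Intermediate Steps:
t = 9 (t = Add(9, Mul(Rational(-1, 4), 0)) = Add(9, 0) = 9)
I = -23
Mul(Mul(Mul(Add(46, -48), Pow(Add(M, Function('D')(2, -3)), -1)), t), I) = Mul(Mul(Mul(Add(46, -48), Pow(Add(70, -1), -1)), 9), -23) = Mul(Mul(Mul(-2, Pow(69, -1)), 9), -23) = Mul(Mul(Mul(-2, Rational(1, 69)), 9), -23) = Mul(Mul(Rational(-2, 69), 9), -23) = Mul(Rational(-6, 23), -23) = 6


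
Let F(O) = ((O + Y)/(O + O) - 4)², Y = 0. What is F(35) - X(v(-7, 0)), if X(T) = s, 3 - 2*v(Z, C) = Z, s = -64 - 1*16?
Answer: 369/4 ≈ 92.250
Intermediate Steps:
s = -80 (s = -64 - 16 = -80)
v(Z, C) = 3/2 - Z/2
X(T) = -80
F(O) = 49/4 (F(O) = ((O + 0)/(O + O) - 4)² = (O/((2*O)) - 4)² = (O*(1/(2*O)) - 4)² = (½ - 4)² = (-7/2)² = 49/4)
F(35) - X(v(-7, 0)) = 49/4 - 1*(-80) = 49/4 + 80 = 369/4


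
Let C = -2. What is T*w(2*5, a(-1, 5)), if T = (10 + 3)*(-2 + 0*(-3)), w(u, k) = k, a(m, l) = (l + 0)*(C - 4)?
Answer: 780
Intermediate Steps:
a(m, l) = -6*l (a(m, l) = (l + 0)*(-2 - 4) = l*(-6) = -6*l)
T = -26 (T = 13*(-2 + 0) = 13*(-2) = -26)
T*w(2*5, a(-1, 5)) = -(-156)*5 = -26*(-30) = 780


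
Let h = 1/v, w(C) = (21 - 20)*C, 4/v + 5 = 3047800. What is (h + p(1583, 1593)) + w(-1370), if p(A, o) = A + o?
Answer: 3055019/4 ≈ 7.6376e+5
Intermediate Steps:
v = 4/3047795 (v = 4/(-5 + 3047800) = 4/3047795 ≈ 1.3124e-6)
w(C) = C (w(C) = 1*C = C)
h = 3047795/4 (h = 1/(4/3047795) = 3047795/4 ≈ 7.6195e+5)
(h + p(1583, 1593)) + w(-1370) = (3047795/4 + (1583 + 1593)) - 1370 = (3047795/4 + 3176) - 1370 = 3060499/4 - 1370 = 3055019/4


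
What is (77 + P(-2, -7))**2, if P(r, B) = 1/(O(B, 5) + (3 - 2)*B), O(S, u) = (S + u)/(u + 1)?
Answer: 2859481/484 ≈ 5908.0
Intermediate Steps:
O(S, u) = (S + u)/(1 + u)
P(r, B) = 1/(5/6 + 7*B/6) (P(r, B) = 1/((B + 5)/(1 + 5) + (3 - 2)*B) = 1/((5 + B)/6 + 1*B) = 1/((5 + B)/6 + B) = 1/((5/6 + B/6) + B) = 1/(5/6 + 7*B/6))
(77 + P(-2, -7))**2 = (77 + 6/(5 + 7*(-7)))**2 = (77 + 6/(5 - 49))**2 = (77 + 6/(-44))**2 = (77 + 6*(-1/44))**2 = (77 - 3/22)**2 = (1691/22)**2 = 2859481/484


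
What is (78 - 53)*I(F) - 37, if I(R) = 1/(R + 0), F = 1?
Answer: -12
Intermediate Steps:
I(R) = 1/R
(78 - 53)*I(F) - 37 = (78 - 53)/1 - 37 = 25*1 - 37 = 25 - 37 = -12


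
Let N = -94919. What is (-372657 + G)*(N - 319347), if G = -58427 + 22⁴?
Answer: 81539148248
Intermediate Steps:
G = 175829 (G = -58427 + 234256 = 175829)
(-372657 + G)*(N - 319347) = (-372657 + 175829)*(-94919 - 319347) = -196828*(-414266) = 81539148248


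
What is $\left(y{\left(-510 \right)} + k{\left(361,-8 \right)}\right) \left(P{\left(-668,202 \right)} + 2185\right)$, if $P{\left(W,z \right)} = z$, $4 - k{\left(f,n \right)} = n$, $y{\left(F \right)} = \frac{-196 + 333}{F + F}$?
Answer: $\frac{28889861}{1020} \approx 28323.0$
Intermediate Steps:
$y{\left(F \right)} = \frac{137}{2 F}$
$k{\left(f,n \right)} = 4 - n$
$\left(y{\left(-510 \right)} + k{\left(361,-8 \right)}\right) \left(P{\left(-668,202 \right)} + 2185\right) = \left(\frac{137}{2 \left(-510\right)} + \left(4 - -8\right)\right) \left(202 + 2185\right) = \left(\frac{137}{2} \left(- \frac{1}{510}\right) + \left(4 + 8\right)\right) 2387 = \left(- \frac{137}{1020} + 12\right) 2387 = \frac{12103}{1020} \cdot 2387 = \frac{28889861}{1020}$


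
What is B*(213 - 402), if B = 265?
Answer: -50085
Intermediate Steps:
B*(213 - 402) = 265*(213 - 402) = 265*(-189) = -50085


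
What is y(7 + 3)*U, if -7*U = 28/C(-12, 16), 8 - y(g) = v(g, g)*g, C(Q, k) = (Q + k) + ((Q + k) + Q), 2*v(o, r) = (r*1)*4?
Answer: -192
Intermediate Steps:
v(o, r) = 2*r (v(o, r) = ((r*1)*4)/2 = (r*4)/2 = (4*r)/2 = 2*r)
C(Q, k) = 2*k + 3*Q (C(Q, k) = (Q + k) + (k + 2*Q) = 2*k + 3*Q)
y(g) = 8 - 2*g² (y(g) = 8 - 2*g*g = 8 - 2*g²)
U = 1 (U = -4/(2*16 + 3*(-12)) = -4/(32 - 36) = -4/(-4) = -4*(-1)/4 = -⅐*(-7) = 1)
y(7 + 3)*U = (8 - 2*(7 + 3)²)*1 = (8 - 2*10²)*1 = (8 - 2*100)*1 = (8 - 200)*1 = -192*1 = -192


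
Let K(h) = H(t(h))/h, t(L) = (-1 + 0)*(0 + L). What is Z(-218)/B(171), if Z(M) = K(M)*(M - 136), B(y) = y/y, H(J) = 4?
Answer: 708/109 ≈ 6.4954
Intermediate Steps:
t(L) = -L
B(y) = 1
K(h) = 4/h
Z(M) = 4*(-136 + M)/M (Z(M) = (4/M)*(M - 136) = (4/M)*(-136 + M) = 4*(-136 + M)/M)
Z(-218)/B(171) = (4 - 544/(-218))/1 = (4 - 544*(-1/218))*1 = (4 + 272/109)*1 = (708/109)*1 = 708/109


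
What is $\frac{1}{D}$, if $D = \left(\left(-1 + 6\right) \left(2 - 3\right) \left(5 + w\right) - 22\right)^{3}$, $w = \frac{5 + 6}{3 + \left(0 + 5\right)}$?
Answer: $- \frac{512}{80062991} \approx -6.395 \cdot 10^{-6}$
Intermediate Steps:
$w = \frac{11}{8}$ ($w = \frac{11}{3 + 5} = \frac{11}{8} \approx 1.375$)
$D = - \frac{80062991}{512}$ ($D = \left(\left(-1 + 6\right) \left(2 - 3\right) \left(5 + \frac{11}{8}\right) - 22\right)^{3} = \left(5 \left(-1\right) \frac{51}{8} - 22\right)^{3} = \left(\left(-5\right) \frac{51}{8} - 22\right)^{3} = \left(- \frac{255}{8} - 22\right)^{3} = \left(- \frac{431}{8}\right)^{3} = - \frac{80062991}{512} \approx -1.5637 \cdot 10^{5}$)
$\frac{1}{D} = \frac{1}{- \frac{80062991}{512}} = - \frac{512}{80062991}$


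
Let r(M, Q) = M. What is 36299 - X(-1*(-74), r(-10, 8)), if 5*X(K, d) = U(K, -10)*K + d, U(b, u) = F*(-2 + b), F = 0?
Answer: 36301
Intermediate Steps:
U(b, u) = 0 (U(b, u) = 0*(-2 + b) = 0)
X(K, d) = d/5 (X(K, d) = (0*K + d)/5 = (0 + d)/5 = d/5)
36299 - X(-1*(-74), r(-10, 8)) = 36299 - (-10)/5 = 36299 - 1*(-2) = 36299 + 2 = 36301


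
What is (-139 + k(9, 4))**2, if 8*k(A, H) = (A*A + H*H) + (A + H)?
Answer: 251001/16 ≈ 15688.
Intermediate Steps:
k(A, H) = A/8 + H/8 + A**2/8 + H**2/8 (k(A, H) = ((A*A + H*H) + (A + H))/8 = ((A**2 + H**2) + (A + H))/8 = (A + H + A**2 + H**2)/8 = A/8 + H/8 + A**2/8 + H**2/8)
(-139 + k(9, 4))**2 = (-139 + ((1/8)*9 + (1/8)*4 + (1/8)*9**2 + (1/8)*4**2))**2 = (-139 + (9/8 + 1/2 + (1/8)*81 + (1/8)*16))**2 = (-139 + (9/8 + 1/2 + 81/8 + 2))**2 = (-139 + 55/4)**2 = (-501/4)**2 = 251001/16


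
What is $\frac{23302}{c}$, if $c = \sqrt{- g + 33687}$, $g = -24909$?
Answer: $\frac{11651 \sqrt{14649}}{14649} \approx 96.263$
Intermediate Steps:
$c = 2 \sqrt{14649}$ ($c = \sqrt{\left(-1\right) \left(-24909\right) + 33687} = \sqrt{24909 + 33687} = \sqrt{58596} = 2 \sqrt{14649} \approx 242.07$)
$\frac{23302}{c} = \frac{23302}{2 \sqrt{14649}} = 23302 \frac{\sqrt{14649}}{29298} = \frac{11651 \sqrt{14649}}{14649}$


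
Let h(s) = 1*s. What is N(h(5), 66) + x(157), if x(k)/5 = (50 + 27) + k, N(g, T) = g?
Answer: 1175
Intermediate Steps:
h(s) = s
x(k) = 385 + 5*k (x(k) = 5*((50 + 27) + k) = 5*(77 + k) = 385 + 5*k)
N(h(5), 66) + x(157) = 5 + (385 + 5*157) = 5 + (385 + 785) = 5 + 1170 = 1175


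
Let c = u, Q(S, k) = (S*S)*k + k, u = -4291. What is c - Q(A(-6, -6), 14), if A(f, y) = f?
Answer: -4809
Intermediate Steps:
Q(S, k) = k + k*S² (Q(S, k) = S²*k + k = k*S² + k = k + k*S²)
c = -4291
c - Q(A(-6, -6), 14) = -4291 - 14*(1 + (-6)²) = -4291 - 14*(1 + 36) = -4291 - 14*37 = -4291 - 1*518 = -4291 - 518 = -4809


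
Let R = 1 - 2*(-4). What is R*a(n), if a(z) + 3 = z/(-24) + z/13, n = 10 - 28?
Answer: -1701/52 ≈ -32.712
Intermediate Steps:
n = -18
a(z) = -3 + 11*z/312 (a(z) = -3 + (z/(-24) + z/13) = -3 + (z*(-1/24) + z*(1/13)) = -3 + (-z/24 + z/13) = -3 + 11*z/312)
R = 9 (R = 1 + 8 = 9)
R*a(n) = 9*(-3 + (11/312)*(-18)) = 9*(-3 - 33/52) = 9*(-189/52) = -1701/52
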